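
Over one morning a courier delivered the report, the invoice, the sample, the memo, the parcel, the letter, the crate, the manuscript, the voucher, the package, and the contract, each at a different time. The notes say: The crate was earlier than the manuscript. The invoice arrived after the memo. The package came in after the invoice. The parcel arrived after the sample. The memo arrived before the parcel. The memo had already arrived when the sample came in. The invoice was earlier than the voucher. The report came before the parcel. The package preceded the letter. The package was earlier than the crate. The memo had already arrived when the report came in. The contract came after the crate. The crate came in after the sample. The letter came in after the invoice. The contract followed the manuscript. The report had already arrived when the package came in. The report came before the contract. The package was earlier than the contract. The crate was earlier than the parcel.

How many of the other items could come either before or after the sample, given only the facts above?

5

Forced before the sample: the memo; forced after the sample: the contract, the crate, the manuscript, and the parcel.
That leaves the invoice, the letter, the package, the report, and the voucher with no forced order relative to the sample — 5.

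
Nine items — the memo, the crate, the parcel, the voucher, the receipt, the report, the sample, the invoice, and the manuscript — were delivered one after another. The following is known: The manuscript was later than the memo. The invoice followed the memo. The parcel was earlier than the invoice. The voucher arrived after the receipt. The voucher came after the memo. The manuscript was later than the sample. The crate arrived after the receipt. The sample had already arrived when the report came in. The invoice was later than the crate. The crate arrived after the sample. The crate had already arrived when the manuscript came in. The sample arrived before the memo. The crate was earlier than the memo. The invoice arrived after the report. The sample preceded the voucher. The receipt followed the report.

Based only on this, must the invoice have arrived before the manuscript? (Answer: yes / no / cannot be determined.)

No chain of stated constraints runs from the invoice to the manuscript, and none runs from the manuscript to the invoice either.
So the relative order of the invoice and the manuscript is not fixed by the given facts.

cannot be determined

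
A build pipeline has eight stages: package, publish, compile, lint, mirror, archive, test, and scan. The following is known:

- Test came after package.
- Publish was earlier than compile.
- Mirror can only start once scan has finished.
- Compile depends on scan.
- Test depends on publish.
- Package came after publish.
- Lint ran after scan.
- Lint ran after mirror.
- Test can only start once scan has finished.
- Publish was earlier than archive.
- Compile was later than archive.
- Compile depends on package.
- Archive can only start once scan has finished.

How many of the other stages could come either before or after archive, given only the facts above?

Forced before archive: publish and scan; forced after archive: compile.
That leaves lint, mirror, package, and test with no forced order relative to archive — 4.

4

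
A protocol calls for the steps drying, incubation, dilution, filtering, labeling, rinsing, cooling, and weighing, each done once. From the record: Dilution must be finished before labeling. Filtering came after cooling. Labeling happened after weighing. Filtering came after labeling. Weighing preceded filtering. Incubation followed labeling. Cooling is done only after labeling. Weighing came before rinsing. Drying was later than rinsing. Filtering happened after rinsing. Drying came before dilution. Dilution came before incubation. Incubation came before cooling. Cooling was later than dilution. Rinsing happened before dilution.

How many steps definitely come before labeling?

Directly stated before labeling: dilution and weighing.
Drying reaches labeling via drying → dilution → labeling.
Rinsing reaches labeling via rinsing → dilution → labeling.
No chain forces incubation (or any of the others) ahead of labeling.
That's dilution, drying, rinsing, and weighing — 4 in all.

4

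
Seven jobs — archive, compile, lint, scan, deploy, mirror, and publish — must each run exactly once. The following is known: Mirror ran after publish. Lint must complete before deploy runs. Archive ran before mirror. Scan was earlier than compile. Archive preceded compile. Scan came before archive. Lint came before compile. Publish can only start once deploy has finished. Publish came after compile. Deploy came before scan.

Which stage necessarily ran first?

Lint has a chain of constraints placing it before every other stage, so lint must be first.

lint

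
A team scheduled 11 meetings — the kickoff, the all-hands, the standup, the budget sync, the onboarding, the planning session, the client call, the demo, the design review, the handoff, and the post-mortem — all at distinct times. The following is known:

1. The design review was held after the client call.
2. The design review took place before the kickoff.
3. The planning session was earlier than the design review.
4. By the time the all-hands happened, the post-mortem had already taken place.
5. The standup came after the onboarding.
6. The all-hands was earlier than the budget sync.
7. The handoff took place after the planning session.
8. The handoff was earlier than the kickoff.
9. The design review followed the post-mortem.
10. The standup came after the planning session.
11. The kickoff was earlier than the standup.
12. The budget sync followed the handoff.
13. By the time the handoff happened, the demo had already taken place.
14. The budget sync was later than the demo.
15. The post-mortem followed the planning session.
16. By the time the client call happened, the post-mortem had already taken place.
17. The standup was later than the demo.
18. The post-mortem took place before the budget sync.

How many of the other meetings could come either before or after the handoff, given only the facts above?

5

Forced before the handoff: the demo and the planning session; forced after the handoff: the budget sync, the kickoff, and the standup.
That leaves the all-hands, the client call, the design review, the onboarding, and the post-mortem with no forced order relative to the handoff — 5.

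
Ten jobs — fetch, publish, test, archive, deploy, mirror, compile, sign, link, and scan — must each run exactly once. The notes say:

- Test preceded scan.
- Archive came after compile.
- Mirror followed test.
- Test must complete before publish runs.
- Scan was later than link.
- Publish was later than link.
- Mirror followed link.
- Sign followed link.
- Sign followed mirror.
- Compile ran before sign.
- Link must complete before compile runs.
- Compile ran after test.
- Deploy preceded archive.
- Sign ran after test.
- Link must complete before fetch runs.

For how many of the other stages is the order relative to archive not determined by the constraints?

Forced before archive: compile, deploy, link, and test.
That leaves fetch, mirror, publish, scan, and sign with no forced order relative to archive — 5.

5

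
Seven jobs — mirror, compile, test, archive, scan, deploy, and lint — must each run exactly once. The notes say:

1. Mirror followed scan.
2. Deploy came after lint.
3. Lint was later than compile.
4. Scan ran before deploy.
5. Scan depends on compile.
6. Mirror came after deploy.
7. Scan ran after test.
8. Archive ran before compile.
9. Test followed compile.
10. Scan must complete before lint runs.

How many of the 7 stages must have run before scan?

3

Directly stated before scan: compile and test.
Archive reaches scan via archive → compile → scan.
That's archive, compile, and test — 3 in all.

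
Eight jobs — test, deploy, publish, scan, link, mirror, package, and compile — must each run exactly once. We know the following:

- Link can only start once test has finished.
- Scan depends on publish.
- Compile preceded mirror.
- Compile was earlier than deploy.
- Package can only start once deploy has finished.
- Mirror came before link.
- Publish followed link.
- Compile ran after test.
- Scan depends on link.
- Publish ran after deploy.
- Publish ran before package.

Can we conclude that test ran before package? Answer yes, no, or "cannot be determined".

Chain the constraints: test → compile → deploy → package. Each link is directly stated, so test comes before package.

yes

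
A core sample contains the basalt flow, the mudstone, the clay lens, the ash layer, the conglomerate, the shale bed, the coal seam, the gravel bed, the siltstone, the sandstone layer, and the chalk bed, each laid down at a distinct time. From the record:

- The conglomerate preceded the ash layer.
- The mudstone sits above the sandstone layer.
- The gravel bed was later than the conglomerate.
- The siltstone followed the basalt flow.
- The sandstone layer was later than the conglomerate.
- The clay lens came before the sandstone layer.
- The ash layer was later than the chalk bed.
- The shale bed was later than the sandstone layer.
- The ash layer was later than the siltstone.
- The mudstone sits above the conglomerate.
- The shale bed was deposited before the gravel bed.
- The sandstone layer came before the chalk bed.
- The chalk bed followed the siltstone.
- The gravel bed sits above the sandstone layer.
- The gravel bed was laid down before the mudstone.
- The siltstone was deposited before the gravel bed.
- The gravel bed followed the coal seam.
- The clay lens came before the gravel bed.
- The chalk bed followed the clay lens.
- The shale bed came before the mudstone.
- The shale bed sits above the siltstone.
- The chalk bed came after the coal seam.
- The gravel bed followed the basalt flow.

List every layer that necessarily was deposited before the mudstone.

the basalt flow, the clay lens, the coal seam, the conglomerate, the gravel bed, the sandstone layer, the shale bed, the siltstone

Directly stated before the mudstone: the conglomerate, the gravel bed, the sandstone layer, and the shale bed.
The basalt flow reaches the mudstone via the basalt flow → the gravel bed → the mudstone.
The clay lens reaches the mudstone via the clay lens → the gravel bed → the mudstone.
The coal seam reaches the mudstone via the coal seam → the gravel bed → the mudstone.
Likewise the siltstone reaches the mudstone by chaining the stated constraints.
No chain forces the ash layer (or any of the others) ahead of the mudstone.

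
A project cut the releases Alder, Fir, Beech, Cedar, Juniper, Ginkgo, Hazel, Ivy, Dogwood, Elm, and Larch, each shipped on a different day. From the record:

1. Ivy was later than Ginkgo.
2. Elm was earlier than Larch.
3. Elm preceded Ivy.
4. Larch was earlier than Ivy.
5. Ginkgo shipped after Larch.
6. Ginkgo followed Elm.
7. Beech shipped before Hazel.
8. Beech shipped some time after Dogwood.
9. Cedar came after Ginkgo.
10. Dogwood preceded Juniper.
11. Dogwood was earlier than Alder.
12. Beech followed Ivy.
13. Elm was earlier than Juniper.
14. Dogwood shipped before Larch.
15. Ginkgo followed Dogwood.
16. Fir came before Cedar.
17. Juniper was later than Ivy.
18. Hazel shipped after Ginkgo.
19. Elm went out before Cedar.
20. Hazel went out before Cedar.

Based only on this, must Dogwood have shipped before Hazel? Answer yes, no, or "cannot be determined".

yes

Chain the constraints: Dogwood → Beech → Hazel. Each link is directly stated, so Dogwood comes before Hazel.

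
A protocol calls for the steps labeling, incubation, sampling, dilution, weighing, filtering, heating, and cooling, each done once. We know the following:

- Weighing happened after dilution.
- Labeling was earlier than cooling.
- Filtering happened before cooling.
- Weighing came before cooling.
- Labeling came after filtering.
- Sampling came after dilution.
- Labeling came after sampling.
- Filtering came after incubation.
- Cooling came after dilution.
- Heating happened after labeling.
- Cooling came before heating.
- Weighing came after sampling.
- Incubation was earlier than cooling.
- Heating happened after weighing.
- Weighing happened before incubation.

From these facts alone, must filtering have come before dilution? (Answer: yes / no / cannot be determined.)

Tracing the constraints gives dilution → weighing → incubation → filtering, so dilution must come before filtering.
That means filtering cannot be before dilution.

no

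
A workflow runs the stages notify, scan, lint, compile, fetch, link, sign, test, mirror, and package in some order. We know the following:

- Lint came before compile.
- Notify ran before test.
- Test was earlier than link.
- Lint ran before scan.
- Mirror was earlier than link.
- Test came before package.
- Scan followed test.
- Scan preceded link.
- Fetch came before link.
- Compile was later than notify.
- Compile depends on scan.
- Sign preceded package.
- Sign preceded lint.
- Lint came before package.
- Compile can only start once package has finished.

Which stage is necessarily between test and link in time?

Tracing the constraints gives test → scan → link, so scan sits after test and before link.
No other stage is forced both after test and before link.

scan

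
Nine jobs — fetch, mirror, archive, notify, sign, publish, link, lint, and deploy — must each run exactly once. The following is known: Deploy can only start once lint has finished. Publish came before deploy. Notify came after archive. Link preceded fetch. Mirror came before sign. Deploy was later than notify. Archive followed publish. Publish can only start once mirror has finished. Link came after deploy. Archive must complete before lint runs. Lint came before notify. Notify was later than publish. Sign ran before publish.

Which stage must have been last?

Every other stage has a chain of constraints placing it before fetch, so fetch is last.

fetch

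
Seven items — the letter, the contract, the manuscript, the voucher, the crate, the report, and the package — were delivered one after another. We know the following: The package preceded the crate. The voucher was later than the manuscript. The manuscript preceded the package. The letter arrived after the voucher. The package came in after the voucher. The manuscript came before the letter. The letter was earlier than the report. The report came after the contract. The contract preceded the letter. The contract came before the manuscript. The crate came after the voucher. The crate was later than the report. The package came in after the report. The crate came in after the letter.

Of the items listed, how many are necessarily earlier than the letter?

Directly stated before the letter: the contract, the manuscript, and the voucher.
That's the contract, the manuscript, and the voucher — 3 in all.

3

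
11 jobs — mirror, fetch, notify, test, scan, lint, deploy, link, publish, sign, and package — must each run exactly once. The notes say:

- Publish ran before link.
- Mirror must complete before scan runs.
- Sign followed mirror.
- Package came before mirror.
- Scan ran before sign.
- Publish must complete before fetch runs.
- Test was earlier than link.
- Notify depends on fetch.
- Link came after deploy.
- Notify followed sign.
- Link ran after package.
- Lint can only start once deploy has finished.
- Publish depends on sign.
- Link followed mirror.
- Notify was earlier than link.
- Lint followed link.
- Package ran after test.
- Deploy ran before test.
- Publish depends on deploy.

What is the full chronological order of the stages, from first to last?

The constraints fix every adjacent pair, so only one ordering works:
deploy → test → package → mirror → scan → sign → publish → fetch → notify → link → lint.

deploy, test, package, mirror, scan, sign, publish, fetch, notify, link, lint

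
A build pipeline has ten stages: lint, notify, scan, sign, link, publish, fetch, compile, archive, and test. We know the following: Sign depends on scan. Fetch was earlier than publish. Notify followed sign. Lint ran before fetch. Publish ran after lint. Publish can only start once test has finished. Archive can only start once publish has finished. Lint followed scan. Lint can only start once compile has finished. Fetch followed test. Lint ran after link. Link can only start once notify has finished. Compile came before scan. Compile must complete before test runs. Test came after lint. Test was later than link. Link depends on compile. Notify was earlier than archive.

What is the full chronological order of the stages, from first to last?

compile, scan, sign, notify, link, lint, test, fetch, publish, archive

The constraints fix every adjacent pair, so only one ordering works:
compile → scan → sign → notify → link → lint → test → fetch → publish → archive.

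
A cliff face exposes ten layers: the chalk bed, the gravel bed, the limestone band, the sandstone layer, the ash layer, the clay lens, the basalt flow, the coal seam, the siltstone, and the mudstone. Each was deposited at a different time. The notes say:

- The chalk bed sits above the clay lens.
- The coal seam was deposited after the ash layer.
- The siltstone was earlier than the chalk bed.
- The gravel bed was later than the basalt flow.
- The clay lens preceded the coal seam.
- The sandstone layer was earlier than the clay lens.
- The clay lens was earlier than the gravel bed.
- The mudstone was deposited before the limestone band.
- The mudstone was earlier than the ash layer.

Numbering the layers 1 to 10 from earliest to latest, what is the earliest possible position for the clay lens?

2

The sandstone layer must come before the clay lens — 1 forced predecessor.
Nothing else is forced ahead of the clay lens, so its earliest slot is position 1 + 1 = 2.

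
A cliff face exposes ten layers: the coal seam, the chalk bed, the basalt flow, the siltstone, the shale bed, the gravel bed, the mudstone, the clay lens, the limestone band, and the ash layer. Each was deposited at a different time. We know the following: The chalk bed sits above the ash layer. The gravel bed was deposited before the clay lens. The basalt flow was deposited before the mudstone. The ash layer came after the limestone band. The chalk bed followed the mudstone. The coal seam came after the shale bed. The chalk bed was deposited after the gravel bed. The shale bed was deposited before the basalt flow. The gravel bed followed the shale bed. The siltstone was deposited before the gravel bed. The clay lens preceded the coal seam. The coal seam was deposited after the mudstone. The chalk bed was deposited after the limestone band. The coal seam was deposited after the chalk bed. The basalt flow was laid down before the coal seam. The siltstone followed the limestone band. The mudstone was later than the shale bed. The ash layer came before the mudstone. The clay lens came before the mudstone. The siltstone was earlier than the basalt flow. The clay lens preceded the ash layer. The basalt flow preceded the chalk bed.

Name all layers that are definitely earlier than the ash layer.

Directly stated before the ash layer: the clay lens and the limestone band.
The gravel bed reaches the ash layer via the gravel bed → the clay lens → the ash layer.
The shale bed reaches the ash layer via the shale bed → the gravel bed → the clay lens → the ash layer.
The siltstone reaches the ash layer via the siltstone → the gravel bed → the clay lens → the ash layer.
No chain forces the basalt flow (or any of the others) ahead of the ash layer.

the clay lens, the gravel bed, the limestone band, the shale bed, the siltstone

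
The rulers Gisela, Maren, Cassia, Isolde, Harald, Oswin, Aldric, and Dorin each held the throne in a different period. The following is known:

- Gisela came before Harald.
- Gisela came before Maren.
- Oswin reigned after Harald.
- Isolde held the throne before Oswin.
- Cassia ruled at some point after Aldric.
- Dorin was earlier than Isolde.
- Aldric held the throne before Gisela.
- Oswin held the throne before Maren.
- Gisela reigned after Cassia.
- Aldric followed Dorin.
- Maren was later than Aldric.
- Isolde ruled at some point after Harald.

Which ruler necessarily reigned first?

Dorin

Dorin has a chain of constraints placing them before every other ruler, so Dorin must be first.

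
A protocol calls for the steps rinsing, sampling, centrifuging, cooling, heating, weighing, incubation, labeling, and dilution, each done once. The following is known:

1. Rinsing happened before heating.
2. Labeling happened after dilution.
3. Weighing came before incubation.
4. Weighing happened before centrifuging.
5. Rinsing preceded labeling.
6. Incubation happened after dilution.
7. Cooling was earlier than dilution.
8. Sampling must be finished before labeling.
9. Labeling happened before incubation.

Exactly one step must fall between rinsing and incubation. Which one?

Tracing the constraints gives rinsing → labeling → incubation, so labeling sits after rinsing and before incubation.
No other step is forced both after rinsing and before incubation.

labeling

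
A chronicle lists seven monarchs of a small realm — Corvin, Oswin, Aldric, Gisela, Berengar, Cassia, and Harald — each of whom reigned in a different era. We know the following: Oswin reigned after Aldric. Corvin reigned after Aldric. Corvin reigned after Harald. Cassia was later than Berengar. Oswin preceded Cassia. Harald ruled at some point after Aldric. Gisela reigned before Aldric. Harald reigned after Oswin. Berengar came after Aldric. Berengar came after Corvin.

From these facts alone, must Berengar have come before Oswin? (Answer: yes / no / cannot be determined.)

Tracing the constraints gives Oswin → Harald → Corvin → Berengar, so Oswin must come before Berengar.
That means Berengar cannot be before Oswin.

no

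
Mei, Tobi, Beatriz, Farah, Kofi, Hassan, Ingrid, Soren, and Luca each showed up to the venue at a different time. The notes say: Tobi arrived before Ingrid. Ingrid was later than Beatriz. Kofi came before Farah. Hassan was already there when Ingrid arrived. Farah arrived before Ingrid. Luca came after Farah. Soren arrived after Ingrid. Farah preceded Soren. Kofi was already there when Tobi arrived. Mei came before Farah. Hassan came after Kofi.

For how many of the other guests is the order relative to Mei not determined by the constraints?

4

Forced after Mei: Farah, Ingrid, Luca, and Soren.
That leaves Beatriz, Hassan, Kofi, and Tobi with no forced order relative to Mei — 4.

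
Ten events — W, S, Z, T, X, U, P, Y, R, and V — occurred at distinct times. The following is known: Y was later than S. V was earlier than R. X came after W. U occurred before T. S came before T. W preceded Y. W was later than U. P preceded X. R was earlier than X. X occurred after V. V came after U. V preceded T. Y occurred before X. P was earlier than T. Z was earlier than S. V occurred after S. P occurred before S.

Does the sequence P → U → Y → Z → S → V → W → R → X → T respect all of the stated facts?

The constraints require S before Y, but in the proposed sequence Y appears ahead of S. That one violation is enough.

no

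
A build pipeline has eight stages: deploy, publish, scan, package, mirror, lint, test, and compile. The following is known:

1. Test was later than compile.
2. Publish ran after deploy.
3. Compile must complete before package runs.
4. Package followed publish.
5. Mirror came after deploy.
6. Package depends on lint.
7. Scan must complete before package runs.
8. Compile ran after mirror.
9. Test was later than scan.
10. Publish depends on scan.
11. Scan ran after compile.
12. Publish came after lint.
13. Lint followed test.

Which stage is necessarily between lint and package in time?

Tracing the constraints gives lint → publish → package, so publish sits after lint and before package.
No other stage is forced both after lint and before package.

publish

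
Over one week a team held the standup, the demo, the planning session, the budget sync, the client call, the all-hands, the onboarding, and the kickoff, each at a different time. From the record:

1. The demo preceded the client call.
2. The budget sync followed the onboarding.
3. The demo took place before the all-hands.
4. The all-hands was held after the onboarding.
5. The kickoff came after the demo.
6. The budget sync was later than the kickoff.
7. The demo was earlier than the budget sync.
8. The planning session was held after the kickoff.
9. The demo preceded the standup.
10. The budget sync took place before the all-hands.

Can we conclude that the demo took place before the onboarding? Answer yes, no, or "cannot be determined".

cannot be determined

No chain of stated constraints runs from the demo to the onboarding, and none runs from the onboarding to the demo either.
So the relative order of the demo and the onboarding is not fixed by the given facts.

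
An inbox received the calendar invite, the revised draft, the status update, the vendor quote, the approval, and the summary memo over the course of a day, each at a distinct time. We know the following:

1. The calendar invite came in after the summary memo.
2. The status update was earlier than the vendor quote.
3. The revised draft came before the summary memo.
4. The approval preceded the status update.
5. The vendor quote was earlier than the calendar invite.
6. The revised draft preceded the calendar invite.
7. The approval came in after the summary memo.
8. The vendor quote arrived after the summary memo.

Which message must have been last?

Every other message has a chain of constraints placing it before the calendar invite, so the calendar invite is last.

the calendar invite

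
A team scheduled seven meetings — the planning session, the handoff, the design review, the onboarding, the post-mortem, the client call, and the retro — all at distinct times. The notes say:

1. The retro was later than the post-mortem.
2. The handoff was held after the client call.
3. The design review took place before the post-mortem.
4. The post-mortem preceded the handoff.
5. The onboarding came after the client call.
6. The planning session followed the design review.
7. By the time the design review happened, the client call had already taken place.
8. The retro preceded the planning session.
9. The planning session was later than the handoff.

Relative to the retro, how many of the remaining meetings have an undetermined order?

2

Forced before the retro: the client call, the design review, and the post-mortem; forced after the retro: the planning session.
That leaves the handoff and the onboarding with no forced order relative to the retro — 2.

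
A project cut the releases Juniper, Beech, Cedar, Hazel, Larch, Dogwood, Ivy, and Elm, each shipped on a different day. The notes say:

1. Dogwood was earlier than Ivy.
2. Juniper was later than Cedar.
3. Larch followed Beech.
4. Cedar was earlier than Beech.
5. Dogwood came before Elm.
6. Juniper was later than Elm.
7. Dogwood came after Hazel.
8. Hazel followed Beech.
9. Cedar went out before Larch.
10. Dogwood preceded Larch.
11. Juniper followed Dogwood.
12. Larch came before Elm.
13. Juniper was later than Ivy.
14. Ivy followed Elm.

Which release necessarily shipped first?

Cedar has a chain of constraints placing it before every other release, so Cedar must be first.

Cedar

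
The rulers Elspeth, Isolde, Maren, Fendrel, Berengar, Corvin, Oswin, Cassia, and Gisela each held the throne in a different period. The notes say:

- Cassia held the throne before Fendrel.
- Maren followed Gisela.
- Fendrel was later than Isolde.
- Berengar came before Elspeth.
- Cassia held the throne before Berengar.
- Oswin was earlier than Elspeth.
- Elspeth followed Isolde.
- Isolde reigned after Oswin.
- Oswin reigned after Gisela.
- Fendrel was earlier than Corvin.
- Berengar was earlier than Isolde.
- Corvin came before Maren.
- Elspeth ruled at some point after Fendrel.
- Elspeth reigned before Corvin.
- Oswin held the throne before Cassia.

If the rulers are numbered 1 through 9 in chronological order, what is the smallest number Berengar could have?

Cassia, Gisela, and Oswin must all come before Berengar — 3 forced predecessors.
Nothing else is forced ahead of Berengar, so their earliest slot is position 3 + 1 = 4.

4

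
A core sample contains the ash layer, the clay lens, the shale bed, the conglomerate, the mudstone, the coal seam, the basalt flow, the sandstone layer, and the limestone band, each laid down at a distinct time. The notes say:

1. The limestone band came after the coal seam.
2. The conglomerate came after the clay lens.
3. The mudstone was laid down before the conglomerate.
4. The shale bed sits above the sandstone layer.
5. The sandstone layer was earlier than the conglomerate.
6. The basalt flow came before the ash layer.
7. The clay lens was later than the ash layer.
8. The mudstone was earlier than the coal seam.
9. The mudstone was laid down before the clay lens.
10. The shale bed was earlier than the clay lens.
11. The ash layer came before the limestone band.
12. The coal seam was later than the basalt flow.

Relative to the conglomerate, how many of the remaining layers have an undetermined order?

2

Forced before the conglomerate: the ash layer, the basalt flow, the clay lens, the mudstone, the sandstone layer, and the shale bed.
That leaves the coal seam and the limestone band with no forced order relative to the conglomerate — 2.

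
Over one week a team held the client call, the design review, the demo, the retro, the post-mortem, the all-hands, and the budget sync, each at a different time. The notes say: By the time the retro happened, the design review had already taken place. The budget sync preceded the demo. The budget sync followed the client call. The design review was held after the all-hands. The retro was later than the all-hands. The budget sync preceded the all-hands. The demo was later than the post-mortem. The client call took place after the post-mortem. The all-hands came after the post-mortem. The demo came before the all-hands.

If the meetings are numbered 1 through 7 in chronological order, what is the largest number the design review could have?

The design review must come before the retro — 1 meeting forced after it.
Everything else can be placed before the design review in some valid order, so the design review can sit as late as position 7 − 1 = 6.

6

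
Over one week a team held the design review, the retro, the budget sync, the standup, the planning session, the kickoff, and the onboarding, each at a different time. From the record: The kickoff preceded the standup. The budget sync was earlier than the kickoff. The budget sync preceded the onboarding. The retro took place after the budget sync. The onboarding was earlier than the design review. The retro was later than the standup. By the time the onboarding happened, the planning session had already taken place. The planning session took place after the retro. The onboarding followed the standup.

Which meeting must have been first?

The budget sync has a chain of constraints placing it before every other meeting, so the budget sync must be first.

the budget sync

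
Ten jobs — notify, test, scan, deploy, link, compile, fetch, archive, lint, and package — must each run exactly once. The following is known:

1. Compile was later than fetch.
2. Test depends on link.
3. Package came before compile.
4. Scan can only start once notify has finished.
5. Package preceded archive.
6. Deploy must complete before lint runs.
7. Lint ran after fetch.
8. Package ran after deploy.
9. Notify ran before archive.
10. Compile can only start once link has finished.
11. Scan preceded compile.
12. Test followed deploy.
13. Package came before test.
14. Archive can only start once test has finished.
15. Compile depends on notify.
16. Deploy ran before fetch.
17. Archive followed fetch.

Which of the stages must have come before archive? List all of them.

Directly stated before archive: fetch, notify, package, and test.
Deploy reaches archive via deploy → package → archive.
Link reaches archive via link → test → archive.
No chain forces lint (or any of the others) ahead of archive.

deploy, fetch, link, notify, package, test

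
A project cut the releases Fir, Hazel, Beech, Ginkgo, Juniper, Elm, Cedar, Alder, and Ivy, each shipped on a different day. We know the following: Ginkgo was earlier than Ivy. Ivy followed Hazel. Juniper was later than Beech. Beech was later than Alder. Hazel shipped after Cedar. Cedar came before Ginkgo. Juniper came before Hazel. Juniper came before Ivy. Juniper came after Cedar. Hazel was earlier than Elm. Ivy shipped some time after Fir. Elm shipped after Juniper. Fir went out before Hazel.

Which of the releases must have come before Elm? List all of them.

Alder, Beech, Cedar, Fir, Hazel, Juniper

Directly stated before Elm: Hazel and Juniper.
Alder reaches Elm via Alder → Beech → Juniper → Elm.
Beech reaches Elm via Beech → Juniper → Elm.
Cedar reaches Elm via Cedar → Hazel → Elm.
Likewise Fir reaches Elm by chaining the stated constraints.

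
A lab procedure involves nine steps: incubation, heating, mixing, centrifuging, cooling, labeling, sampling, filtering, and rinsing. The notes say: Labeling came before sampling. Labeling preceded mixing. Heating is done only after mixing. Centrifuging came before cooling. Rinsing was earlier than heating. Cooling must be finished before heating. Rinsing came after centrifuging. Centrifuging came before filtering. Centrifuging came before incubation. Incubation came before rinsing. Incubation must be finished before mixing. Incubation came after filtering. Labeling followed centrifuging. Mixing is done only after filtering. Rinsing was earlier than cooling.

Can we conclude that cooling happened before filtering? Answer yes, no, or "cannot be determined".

Tracing the constraints gives filtering → incubation → rinsing → cooling, so filtering must come before cooling.
That means cooling cannot be before filtering.

no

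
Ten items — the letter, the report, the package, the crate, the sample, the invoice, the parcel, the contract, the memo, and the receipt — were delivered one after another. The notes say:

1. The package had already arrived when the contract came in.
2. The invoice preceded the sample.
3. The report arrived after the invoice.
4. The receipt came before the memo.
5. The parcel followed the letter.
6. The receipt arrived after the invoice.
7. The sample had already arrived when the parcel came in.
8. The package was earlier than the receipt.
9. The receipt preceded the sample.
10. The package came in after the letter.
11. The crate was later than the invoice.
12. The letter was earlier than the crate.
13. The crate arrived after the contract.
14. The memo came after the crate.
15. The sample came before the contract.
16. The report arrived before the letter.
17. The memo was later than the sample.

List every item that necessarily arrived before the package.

the invoice, the letter, the report

Directly stated before the package: the letter.
The invoice reaches the package via the invoice → the report → the letter → the package.
The report reaches the package via the report → the letter → the package.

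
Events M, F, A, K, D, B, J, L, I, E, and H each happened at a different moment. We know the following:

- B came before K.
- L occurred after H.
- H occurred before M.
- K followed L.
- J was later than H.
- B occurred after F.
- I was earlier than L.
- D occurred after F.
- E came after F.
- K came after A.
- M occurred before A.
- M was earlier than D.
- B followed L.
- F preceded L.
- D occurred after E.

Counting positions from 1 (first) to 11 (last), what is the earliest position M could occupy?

2

H must come before M — 1 forced predecessor.
Nothing else is forced ahead of M, so its earliest slot is position 1 + 1 = 2.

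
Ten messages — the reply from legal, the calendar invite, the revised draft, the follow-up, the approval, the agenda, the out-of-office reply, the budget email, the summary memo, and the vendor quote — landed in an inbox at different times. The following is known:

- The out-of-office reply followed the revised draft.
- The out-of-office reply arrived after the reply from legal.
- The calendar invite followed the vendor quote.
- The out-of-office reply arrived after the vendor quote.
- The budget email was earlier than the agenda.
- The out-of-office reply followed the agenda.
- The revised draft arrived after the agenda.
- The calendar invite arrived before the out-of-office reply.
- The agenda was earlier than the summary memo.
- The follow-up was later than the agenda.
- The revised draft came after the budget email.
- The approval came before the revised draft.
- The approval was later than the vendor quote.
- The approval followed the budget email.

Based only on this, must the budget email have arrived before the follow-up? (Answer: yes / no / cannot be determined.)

yes

Chain the constraints: the budget email → the agenda → the follow-up. Each link is directly stated, so the budget email comes before the follow-up.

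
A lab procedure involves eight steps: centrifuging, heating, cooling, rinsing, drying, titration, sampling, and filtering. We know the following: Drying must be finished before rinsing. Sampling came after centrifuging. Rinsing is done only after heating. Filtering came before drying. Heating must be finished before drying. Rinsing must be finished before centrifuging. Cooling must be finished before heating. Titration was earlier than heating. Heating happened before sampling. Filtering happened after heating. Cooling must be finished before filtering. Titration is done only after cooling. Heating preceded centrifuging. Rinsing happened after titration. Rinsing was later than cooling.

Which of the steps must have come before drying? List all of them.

Directly stated before drying: filtering and heating.
Cooling reaches drying via cooling → heating → drying.
Titration reaches drying via titration → heating → drying.
No chain forces rinsing (or any of the others) ahead of drying.

cooling, filtering, heating, titration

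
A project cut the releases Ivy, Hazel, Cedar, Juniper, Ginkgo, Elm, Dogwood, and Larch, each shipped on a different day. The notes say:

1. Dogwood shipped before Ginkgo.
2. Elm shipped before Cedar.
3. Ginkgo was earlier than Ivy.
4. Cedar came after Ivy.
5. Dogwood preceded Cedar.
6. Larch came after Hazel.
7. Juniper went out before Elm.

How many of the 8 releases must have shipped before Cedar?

5

Directly stated before Cedar: Dogwood, Elm, and Ivy.
Ginkgo reaches Cedar via Ginkgo → Ivy → Cedar.
Juniper reaches Cedar via Juniper → Elm → Cedar.
That's Dogwood, Elm, Ginkgo, Ivy, and Juniper — 5 in all.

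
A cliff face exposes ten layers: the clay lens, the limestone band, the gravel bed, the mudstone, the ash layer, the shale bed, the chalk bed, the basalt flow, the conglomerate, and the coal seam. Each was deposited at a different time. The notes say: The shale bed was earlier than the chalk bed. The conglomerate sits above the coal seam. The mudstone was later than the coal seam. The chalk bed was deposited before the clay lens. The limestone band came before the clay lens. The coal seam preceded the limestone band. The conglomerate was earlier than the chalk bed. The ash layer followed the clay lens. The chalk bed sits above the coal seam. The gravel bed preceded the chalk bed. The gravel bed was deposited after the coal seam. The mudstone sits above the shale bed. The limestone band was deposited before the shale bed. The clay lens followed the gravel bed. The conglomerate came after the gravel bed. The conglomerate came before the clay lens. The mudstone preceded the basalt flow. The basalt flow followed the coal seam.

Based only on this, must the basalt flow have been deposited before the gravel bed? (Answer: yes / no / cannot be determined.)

No chain of stated constraints runs from the basalt flow to the gravel bed, and none runs from the gravel bed to the basalt flow either.
So the relative order of the basalt flow and the gravel bed is not fixed by the given facts.

cannot be determined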